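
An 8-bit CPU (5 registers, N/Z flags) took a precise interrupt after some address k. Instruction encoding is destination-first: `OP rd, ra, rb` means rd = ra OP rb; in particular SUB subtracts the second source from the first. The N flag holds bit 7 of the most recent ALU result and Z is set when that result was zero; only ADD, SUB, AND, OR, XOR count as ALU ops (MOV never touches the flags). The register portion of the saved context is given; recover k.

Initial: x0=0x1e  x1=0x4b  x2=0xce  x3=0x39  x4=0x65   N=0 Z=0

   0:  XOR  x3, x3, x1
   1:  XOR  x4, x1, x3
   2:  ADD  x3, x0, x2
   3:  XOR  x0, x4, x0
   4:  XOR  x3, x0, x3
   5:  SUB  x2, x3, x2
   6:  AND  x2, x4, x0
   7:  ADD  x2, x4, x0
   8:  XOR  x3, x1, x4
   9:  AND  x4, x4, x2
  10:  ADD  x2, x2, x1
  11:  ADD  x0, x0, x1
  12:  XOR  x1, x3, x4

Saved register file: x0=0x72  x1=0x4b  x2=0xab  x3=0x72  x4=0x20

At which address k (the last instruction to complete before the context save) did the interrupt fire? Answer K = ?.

after  0: x0=0x1e x1=0x4b x2=0xce x3=0x72 x4=0x65  N=0 Z=0
after  1: x0=0x1e x1=0x4b x2=0xce x3=0x72 x4=0x39  N=0 Z=0
after  2: x0=0x1e x1=0x4b x2=0xce x3=0xec x4=0x39  N=1 Z=0
after  3: x0=0x27 x1=0x4b x2=0xce x3=0xec x4=0x39  N=0 Z=0
after  4: x0=0x27 x1=0x4b x2=0xce x3=0xcb x4=0x39  N=1 Z=0
after  5: x0=0x27 x1=0x4b x2=0xfd x3=0xcb x4=0x39  N=1 Z=0
after  6: x0=0x27 x1=0x4b x2=0x21 x3=0xcb x4=0x39  N=0 Z=0
after  7: x0=0x27 x1=0x4b x2=0x60 x3=0xcb x4=0x39  N=0 Z=0
after  8: x0=0x27 x1=0x4b x2=0x60 x3=0x72 x4=0x39  N=0 Z=0
after  9: x0=0x27 x1=0x4b x2=0x60 x3=0x72 x4=0x20  N=0 Z=0
after 10: x0=0x27 x1=0x4b x2=0xab x3=0x72 x4=0x20  N=1 Z=0
after 11: x0=0x72 x1=0x4b x2=0xab x3=0x72 x4=0x20  N=0 Z=0
-- IRQ taken; context saved, return-PC = 12 --

K = 11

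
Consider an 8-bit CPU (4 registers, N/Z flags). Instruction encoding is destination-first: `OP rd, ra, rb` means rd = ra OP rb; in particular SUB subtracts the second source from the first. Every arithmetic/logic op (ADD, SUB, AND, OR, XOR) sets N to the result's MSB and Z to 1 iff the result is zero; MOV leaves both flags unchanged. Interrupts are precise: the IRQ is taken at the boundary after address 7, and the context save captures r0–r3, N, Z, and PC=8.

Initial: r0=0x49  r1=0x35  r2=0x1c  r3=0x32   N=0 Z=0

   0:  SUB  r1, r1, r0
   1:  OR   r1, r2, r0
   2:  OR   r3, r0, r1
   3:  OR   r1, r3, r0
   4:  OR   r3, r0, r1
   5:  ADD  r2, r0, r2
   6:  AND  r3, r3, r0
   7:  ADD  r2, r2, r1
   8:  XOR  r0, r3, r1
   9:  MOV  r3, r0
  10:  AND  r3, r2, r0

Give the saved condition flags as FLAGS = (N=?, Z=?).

FLAGS = (N=1, Z=0)

after  0: r0=0x49 r1=0xec r2=0x1c r3=0x32  N=1 Z=0
after  1: r0=0x49 r1=0x5d r2=0x1c r3=0x32  N=0 Z=0
after  2: r0=0x49 r1=0x5d r2=0x1c r3=0x5d  N=0 Z=0
after  3: r0=0x49 r1=0x5d r2=0x1c r3=0x5d  N=0 Z=0
after  4: r0=0x49 r1=0x5d r2=0x1c r3=0x5d  N=0 Z=0
after  5: r0=0x49 r1=0x5d r2=0x65 r3=0x5d  N=0 Z=0
after  6: r0=0x49 r1=0x5d r2=0x65 r3=0x49  N=0 Z=0
after  7: r0=0x49 r1=0x5d r2=0xc2 r3=0x49  N=1 Z=0
-- IRQ taken; context saved, return-PC = 8 --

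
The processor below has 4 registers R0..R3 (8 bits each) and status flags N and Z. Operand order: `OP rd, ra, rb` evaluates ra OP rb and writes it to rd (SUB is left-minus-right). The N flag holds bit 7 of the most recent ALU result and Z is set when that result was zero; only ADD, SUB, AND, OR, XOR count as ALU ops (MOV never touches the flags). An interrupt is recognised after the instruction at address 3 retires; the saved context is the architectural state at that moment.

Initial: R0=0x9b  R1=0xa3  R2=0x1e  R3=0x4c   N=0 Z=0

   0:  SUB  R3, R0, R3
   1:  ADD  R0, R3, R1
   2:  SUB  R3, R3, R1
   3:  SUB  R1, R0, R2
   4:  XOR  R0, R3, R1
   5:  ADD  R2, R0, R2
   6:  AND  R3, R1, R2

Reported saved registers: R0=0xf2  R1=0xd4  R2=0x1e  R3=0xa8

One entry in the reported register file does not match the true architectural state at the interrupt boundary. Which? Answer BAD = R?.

BAD = R3

after  0: R0=0x9b R1=0xa3 R2=0x1e R3=0x4f  N=0 Z=0
after  1: R0=0xf2 R1=0xa3 R2=0x1e R3=0x4f  N=1 Z=0
after  2: R0=0xf2 R1=0xa3 R2=0x1e R3=0xac  N=1 Z=0
after  3: R0=0xf2 R1=0xd4 R2=0x1e R3=0xac  N=1 Z=0
-- IRQ taken; context saved, return-PC = 4 --
mismatch: R3: reported 0xa8 vs actual 0xac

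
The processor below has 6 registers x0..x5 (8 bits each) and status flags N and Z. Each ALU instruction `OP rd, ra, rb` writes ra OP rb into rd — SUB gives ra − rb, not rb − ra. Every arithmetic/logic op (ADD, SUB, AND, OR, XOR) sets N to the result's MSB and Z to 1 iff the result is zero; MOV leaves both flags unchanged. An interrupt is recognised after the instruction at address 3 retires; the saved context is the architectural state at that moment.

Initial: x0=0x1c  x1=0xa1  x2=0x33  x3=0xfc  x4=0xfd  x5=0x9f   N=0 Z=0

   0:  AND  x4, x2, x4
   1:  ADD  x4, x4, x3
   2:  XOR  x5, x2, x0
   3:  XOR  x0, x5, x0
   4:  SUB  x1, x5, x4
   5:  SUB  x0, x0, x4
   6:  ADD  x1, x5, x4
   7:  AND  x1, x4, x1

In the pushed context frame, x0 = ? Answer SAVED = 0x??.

SAVED = 0x33

after  0: x0=0x1c x1=0xa1 x2=0x33 x3=0xfc x4=0x31 x5=0x9f  N=0 Z=0
after  1: x0=0x1c x1=0xa1 x2=0x33 x3=0xfc x4=0x2d x5=0x9f  N=0 Z=0
after  2: x0=0x1c x1=0xa1 x2=0x33 x3=0xfc x4=0x2d x5=0x2f  N=0 Z=0
after  3: x0=0x33 x1=0xa1 x2=0x33 x3=0xfc x4=0x2d x5=0x2f  N=0 Z=0
-- IRQ taken; context saved, return-PC = 4 --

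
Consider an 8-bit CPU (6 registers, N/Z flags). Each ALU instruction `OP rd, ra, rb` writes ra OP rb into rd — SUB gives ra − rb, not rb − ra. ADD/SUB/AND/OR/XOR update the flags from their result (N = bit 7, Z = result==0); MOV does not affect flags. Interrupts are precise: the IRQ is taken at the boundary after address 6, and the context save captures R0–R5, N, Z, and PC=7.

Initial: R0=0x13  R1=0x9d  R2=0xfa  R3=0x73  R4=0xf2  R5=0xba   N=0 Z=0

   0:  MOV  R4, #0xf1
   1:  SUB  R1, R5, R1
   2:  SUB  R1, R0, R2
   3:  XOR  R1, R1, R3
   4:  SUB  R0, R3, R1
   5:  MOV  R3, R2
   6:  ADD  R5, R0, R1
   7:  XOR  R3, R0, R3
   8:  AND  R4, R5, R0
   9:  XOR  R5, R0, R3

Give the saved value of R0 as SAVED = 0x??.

after  0: R0=0x13 R1=0x9d R2=0xfa R3=0x73 R4=0xf1 R5=0xba  N=0 Z=0
after  1: R0=0x13 R1=0x1d R2=0xfa R3=0x73 R4=0xf1 R5=0xba  N=0 Z=0
after  2: R0=0x13 R1=0x19 R2=0xfa R3=0x73 R4=0xf1 R5=0xba  N=0 Z=0
after  3: R0=0x13 R1=0x6a R2=0xfa R3=0x73 R4=0xf1 R5=0xba  N=0 Z=0
after  4: R0=0x09 R1=0x6a R2=0xfa R3=0x73 R4=0xf1 R5=0xba  N=0 Z=0
after  5: R0=0x09 R1=0x6a R2=0xfa R3=0xfa R4=0xf1 R5=0xba  N=0 Z=0
after  6: R0=0x09 R1=0x6a R2=0xfa R3=0xfa R4=0xf1 R5=0x73  N=0 Z=0
-- IRQ taken; context saved, return-PC = 7 --

SAVED = 0x09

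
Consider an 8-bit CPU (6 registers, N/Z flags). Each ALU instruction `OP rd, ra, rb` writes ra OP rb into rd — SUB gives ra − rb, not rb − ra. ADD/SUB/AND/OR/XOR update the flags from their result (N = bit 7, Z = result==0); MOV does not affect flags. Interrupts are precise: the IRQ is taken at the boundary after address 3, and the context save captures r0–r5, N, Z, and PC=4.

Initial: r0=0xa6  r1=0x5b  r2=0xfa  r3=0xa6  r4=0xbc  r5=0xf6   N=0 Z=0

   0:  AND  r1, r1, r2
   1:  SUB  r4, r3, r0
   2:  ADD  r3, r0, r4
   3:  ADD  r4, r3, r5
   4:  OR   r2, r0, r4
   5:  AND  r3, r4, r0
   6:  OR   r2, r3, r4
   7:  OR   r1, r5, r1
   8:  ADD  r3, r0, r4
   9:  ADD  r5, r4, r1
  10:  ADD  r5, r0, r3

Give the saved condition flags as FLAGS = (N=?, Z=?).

FLAGS = (N=1, Z=0)

after  0: r0=0xa6 r1=0x5a r2=0xfa r3=0xa6 r4=0xbc r5=0xf6  N=0 Z=0
after  1: r0=0xa6 r1=0x5a r2=0xfa r3=0xa6 r4=0x00 r5=0xf6  N=0 Z=1
after  2: r0=0xa6 r1=0x5a r2=0xfa r3=0xa6 r4=0x00 r5=0xf6  N=1 Z=0
after  3: r0=0xa6 r1=0x5a r2=0xfa r3=0xa6 r4=0x9c r5=0xf6  N=1 Z=0
-- IRQ taken; context saved, return-PC = 4 --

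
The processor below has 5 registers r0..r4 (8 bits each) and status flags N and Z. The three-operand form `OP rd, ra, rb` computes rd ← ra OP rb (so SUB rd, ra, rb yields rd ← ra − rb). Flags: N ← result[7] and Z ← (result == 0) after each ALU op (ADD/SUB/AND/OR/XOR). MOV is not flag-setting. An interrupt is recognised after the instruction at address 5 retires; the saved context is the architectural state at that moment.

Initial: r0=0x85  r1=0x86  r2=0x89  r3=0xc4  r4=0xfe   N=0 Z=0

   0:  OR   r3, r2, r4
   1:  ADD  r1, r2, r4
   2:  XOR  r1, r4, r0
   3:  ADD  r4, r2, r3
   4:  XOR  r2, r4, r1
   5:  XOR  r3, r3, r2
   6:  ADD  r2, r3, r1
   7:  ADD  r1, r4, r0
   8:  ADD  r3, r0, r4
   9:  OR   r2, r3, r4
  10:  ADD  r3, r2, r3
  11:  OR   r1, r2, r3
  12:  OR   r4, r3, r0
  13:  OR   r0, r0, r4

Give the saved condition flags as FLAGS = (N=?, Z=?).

FLAGS = (N=0, Z=0)

after  0: r0=0x85 r1=0x86 r2=0x89 r3=0xff r4=0xfe  N=1 Z=0
after  1: r0=0x85 r1=0x87 r2=0x89 r3=0xff r4=0xfe  N=1 Z=0
after  2: r0=0x85 r1=0x7b r2=0x89 r3=0xff r4=0xfe  N=0 Z=0
after  3: r0=0x85 r1=0x7b r2=0x89 r3=0xff r4=0x88  N=1 Z=0
after  4: r0=0x85 r1=0x7b r2=0xf3 r3=0xff r4=0x88  N=1 Z=0
after  5: r0=0x85 r1=0x7b r2=0xf3 r3=0x0c r4=0x88  N=0 Z=0
-- IRQ taken; context saved, return-PC = 6 --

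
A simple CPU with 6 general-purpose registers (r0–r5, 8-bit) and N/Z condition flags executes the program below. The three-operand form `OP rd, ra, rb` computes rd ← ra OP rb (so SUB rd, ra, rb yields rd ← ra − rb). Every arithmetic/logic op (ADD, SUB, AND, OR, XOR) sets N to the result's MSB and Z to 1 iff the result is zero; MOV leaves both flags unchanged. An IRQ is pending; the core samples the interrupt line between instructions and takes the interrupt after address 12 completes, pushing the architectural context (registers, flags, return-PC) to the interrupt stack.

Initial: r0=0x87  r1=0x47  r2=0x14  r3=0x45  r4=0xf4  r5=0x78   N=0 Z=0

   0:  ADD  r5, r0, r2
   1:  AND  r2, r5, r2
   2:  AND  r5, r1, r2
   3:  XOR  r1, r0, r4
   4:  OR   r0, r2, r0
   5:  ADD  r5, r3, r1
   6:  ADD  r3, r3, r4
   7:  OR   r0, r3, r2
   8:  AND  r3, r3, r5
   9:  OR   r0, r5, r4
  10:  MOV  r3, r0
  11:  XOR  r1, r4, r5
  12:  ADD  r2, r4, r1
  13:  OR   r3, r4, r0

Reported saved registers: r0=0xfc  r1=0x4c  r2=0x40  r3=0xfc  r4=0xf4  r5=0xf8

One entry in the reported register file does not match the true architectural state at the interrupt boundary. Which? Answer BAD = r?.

BAD = r5

after  0: r0=0x87 r1=0x47 r2=0x14 r3=0x45 r4=0xf4 r5=0x9b  N=1 Z=0
after  1: r0=0x87 r1=0x47 r2=0x10 r3=0x45 r4=0xf4 r5=0x9b  N=0 Z=0
after  2: r0=0x87 r1=0x47 r2=0x10 r3=0x45 r4=0xf4 r5=0x00  N=0 Z=1
after  3: r0=0x87 r1=0x73 r2=0x10 r3=0x45 r4=0xf4 r5=0x00  N=0 Z=0
after  4: r0=0x97 r1=0x73 r2=0x10 r3=0x45 r4=0xf4 r5=0x00  N=1 Z=0
after  5: r0=0x97 r1=0x73 r2=0x10 r3=0x45 r4=0xf4 r5=0xb8  N=1 Z=0
after  6: r0=0x97 r1=0x73 r2=0x10 r3=0x39 r4=0xf4 r5=0xb8  N=0 Z=0
after  7: r0=0x39 r1=0x73 r2=0x10 r3=0x39 r4=0xf4 r5=0xb8  N=0 Z=0
after  8: r0=0x39 r1=0x73 r2=0x10 r3=0x38 r4=0xf4 r5=0xb8  N=0 Z=0
after  9: r0=0xfc r1=0x73 r2=0x10 r3=0x38 r4=0xf4 r5=0xb8  N=1 Z=0
after 10: r0=0xfc r1=0x73 r2=0x10 r3=0xfc r4=0xf4 r5=0xb8  N=1 Z=0
after 11: r0=0xfc r1=0x4c r2=0x10 r3=0xfc r4=0xf4 r5=0xb8  N=0 Z=0
after 12: r0=0xfc r1=0x4c r2=0x40 r3=0xfc r4=0xf4 r5=0xb8  N=0 Z=0
-- IRQ taken; context saved, return-PC = 13 --
mismatch: r5: reported 0xf8 vs actual 0xb8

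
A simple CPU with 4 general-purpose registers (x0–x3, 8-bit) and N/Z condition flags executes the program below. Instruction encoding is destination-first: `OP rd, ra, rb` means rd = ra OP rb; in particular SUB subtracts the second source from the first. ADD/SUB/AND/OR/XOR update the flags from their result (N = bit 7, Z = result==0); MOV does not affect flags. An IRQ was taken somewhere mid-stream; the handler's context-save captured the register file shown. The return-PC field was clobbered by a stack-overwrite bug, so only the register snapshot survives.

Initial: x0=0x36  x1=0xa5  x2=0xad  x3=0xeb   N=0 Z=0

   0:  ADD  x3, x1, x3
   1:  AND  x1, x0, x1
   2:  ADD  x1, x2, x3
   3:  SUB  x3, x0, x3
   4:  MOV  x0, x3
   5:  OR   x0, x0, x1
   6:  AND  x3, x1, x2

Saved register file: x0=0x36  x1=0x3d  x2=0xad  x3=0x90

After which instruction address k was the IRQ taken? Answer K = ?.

K = 2

after  0: x0=0x36 x1=0xa5 x2=0xad x3=0x90  N=1 Z=0
after  1: x0=0x36 x1=0x24 x2=0xad x3=0x90  N=0 Z=0
after  2: x0=0x36 x1=0x3d x2=0xad x3=0x90  N=0 Z=0
-- IRQ taken; context saved, return-PC = 3 --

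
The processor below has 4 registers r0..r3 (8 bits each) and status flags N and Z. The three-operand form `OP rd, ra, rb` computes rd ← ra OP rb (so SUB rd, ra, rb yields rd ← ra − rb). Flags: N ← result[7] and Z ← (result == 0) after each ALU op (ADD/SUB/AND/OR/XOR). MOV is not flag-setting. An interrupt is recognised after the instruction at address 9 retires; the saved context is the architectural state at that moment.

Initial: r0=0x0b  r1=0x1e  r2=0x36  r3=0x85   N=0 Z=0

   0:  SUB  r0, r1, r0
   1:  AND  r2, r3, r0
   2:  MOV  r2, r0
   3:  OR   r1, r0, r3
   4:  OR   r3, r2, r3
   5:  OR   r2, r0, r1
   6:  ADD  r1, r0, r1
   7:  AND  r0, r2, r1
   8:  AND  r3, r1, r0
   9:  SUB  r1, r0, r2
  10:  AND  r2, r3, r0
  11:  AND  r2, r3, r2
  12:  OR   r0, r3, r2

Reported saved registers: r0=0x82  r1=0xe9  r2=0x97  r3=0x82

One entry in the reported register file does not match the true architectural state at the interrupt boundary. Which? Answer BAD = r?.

BAD = r1

after  0: r0=0x13 r1=0x1e r2=0x36 r3=0x85  N=0 Z=0
after  1: r0=0x13 r1=0x1e r2=0x01 r3=0x85  N=0 Z=0
after  2: r0=0x13 r1=0x1e r2=0x13 r3=0x85  N=0 Z=0
after  3: r0=0x13 r1=0x97 r2=0x13 r3=0x85  N=1 Z=0
after  4: r0=0x13 r1=0x97 r2=0x13 r3=0x97  N=1 Z=0
after  5: r0=0x13 r1=0x97 r2=0x97 r3=0x97  N=1 Z=0
after  6: r0=0x13 r1=0xaa r2=0x97 r3=0x97  N=1 Z=0
after  7: r0=0x82 r1=0xaa r2=0x97 r3=0x97  N=1 Z=0
after  8: r0=0x82 r1=0xaa r2=0x97 r3=0x82  N=1 Z=0
after  9: r0=0x82 r1=0xeb r2=0x97 r3=0x82  N=1 Z=0
-- IRQ taken; context saved, return-PC = 10 --
mismatch: r1: reported 0xe9 vs actual 0xeb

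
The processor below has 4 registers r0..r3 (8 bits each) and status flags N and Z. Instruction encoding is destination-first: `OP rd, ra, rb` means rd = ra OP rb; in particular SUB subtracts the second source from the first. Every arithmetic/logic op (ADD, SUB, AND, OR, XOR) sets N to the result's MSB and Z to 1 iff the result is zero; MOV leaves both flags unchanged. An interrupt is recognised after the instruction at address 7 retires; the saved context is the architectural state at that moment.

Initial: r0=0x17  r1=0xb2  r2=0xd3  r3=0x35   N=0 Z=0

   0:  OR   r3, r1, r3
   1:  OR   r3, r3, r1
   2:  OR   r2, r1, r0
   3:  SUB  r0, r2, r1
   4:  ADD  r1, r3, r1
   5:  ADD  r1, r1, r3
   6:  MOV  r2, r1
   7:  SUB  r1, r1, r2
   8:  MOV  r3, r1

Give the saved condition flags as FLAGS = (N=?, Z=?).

after  0: r0=0x17 r1=0xb2 r2=0xd3 r3=0xb7  N=1 Z=0
after  1: r0=0x17 r1=0xb2 r2=0xd3 r3=0xb7  N=1 Z=0
after  2: r0=0x17 r1=0xb2 r2=0xb7 r3=0xb7  N=1 Z=0
after  3: r0=0x05 r1=0xb2 r2=0xb7 r3=0xb7  N=0 Z=0
after  4: r0=0x05 r1=0x69 r2=0xb7 r3=0xb7  N=0 Z=0
after  5: r0=0x05 r1=0x20 r2=0xb7 r3=0xb7  N=0 Z=0
after  6: r0=0x05 r1=0x20 r2=0x20 r3=0xb7  N=0 Z=0
after  7: r0=0x05 r1=0x00 r2=0x20 r3=0xb7  N=0 Z=1
-- IRQ taken; context saved, return-PC = 8 --

FLAGS = (N=0, Z=1)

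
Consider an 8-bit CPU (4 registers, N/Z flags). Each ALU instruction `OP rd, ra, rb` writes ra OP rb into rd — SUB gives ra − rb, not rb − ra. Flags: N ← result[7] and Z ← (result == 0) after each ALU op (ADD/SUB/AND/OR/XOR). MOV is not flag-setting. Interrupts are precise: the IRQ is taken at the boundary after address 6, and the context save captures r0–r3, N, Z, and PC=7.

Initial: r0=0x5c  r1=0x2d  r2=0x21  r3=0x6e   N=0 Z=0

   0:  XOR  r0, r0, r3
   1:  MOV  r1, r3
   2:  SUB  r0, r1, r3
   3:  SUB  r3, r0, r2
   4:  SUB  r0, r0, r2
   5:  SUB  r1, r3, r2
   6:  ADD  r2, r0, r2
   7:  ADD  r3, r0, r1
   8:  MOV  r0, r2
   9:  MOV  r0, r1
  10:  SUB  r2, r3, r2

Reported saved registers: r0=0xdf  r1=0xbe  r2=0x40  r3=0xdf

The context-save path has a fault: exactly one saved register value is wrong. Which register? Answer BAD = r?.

BAD = r2

after  0: r0=0x32 r1=0x2d r2=0x21 r3=0x6e  N=0 Z=0
after  1: r0=0x32 r1=0x6e r2=0x21 r3=0x6e  N=0 Z=0
after  2: r0=0x00 r1=0x6e r2=0x21 r3=0x6e  N=0 Z=1
after  3: r0=0x00 r1=0x6e r2=0x21 r3=0xdf  N=1 Z=0
after  4: r0=0xdf r1=0x6e r2=0x21 r3=0xdf  N=1 Z=0
after  5: r0=0xdf r1=0xbe r2=0x21 r3=0xdf  N=1 Z=0
after  6: r0=0xdf r1=0xbe r2=0x00 r3=0xdf  N=0 Z=1
-- IRQ taken; context saved, return-PC = 7 --
mismatch: r2: reported 0x40 vs actual 0x00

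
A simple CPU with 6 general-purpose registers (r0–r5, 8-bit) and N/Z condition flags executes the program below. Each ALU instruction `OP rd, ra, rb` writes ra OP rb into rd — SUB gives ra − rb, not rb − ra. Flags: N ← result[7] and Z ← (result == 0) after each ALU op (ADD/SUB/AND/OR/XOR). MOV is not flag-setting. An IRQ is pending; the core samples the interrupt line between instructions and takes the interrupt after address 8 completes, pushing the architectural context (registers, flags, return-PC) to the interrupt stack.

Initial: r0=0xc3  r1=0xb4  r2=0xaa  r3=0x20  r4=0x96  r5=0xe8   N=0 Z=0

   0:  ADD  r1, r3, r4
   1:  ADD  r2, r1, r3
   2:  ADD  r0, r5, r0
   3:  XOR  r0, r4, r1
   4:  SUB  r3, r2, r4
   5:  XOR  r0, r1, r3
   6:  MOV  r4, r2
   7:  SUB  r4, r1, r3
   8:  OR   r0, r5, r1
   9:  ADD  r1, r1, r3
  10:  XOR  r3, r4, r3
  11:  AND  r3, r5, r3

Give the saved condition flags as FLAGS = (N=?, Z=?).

after  0: r0=0xc3 r1=0xb6 r2=0xaa r3=0x20 r4=0x96 r5=0xe8  N=1 Z=0
after  1: r0=0xc3 r1=0xb6 r2=0xd6 r3=0x20 r4=0x96 r5=0xe8  N=1 Z=0
after  2: r0=0xab r1=0xb6 r2=0xd6 r3=0x20 r4=0x96 r5=0xe8  N=1 Z=0
after  3: r0=0x20 r1=0xb6 r2=0xd6 r3=0x20 r4=0x96 r5=0xe8  N=0 Z=0
after  4: r0=0x20 r1=0xb6 r2=0xd6 r3=0x40 r4=0x96 r5=0xe8  N=0 Z=0
after  5: r0=0xf6 r1=0xb6 r2=0xd6 r3=0x40 r4=0x96 r5=0xe8  N=1 Z=0
after  6: r0=0xf6 r1=0xb6 r2=0xd6 r3=0x40 r4=0xd6 r5=0xe8  N=1 Z=0
after  7: r0=0xf6 r1=0xb6 r2=0xd6 r3=0x40 r4=0x76 r5=0xe8  N=0 Z=0
after  8: r0=0xfe r1=0xb6 r2=0xd6 r3=0x40 r4=0x76 r5=0xe8  N=1 Z=0
-- IRQ taken; context saved, return-PC = 9 --

FLAGS = (N=1, Z=0)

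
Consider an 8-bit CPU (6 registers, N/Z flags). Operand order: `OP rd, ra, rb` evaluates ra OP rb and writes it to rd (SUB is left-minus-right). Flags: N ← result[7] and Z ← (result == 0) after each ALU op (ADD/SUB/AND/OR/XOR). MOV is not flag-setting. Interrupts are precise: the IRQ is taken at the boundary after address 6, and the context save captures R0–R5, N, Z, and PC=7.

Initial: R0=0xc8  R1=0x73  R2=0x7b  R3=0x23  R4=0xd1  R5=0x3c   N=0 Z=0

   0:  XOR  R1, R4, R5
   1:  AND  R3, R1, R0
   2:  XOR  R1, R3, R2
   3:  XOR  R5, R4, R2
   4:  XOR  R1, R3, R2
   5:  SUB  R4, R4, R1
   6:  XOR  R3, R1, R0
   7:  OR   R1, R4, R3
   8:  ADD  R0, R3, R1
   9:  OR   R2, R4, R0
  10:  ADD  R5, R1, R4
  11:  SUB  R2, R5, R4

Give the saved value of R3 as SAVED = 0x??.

SAVED = 0x7b

after  0: R0=0xc8 R1=0xed R2=0x7b R3=0x23 R4=0xd1 R5=0x3c  N=1 Z=0
after  1: R0=0xc8 R1=0xed R2=0x7b R3=0xc8 R4=0xd1 R5=0x3c  N=1 Z=0
after  2: R0=0xc8 R1=0xb3 R2=0x7b R3=0xc8 R4=0xd1 R5=0x3c  N=1 Z=0
after  3: R0=0xc8 R1=0xb3 R2=0x7b R3=0xc8 R4=0xd1 R5=0xaa  N=1 Z=0
after  4: R0=0xc8 R1=0xb3 R2=0x7b R3=0xc8 R4=0xd1 R5=0xaa  N=1 Z=0
after  5: R0=0xc8 R1=0xb3 R2=0x7b R3=0xc8 R4=0x1e R5=0xaa  N=0 Z=0
after  6: R0=0xc8 R1=0xb3 R2=0x7b R3=0x7b R4=0x1e R5=0xaa  N=0 Z=0
-- IRQ taken; context saved, return-PC = 7 --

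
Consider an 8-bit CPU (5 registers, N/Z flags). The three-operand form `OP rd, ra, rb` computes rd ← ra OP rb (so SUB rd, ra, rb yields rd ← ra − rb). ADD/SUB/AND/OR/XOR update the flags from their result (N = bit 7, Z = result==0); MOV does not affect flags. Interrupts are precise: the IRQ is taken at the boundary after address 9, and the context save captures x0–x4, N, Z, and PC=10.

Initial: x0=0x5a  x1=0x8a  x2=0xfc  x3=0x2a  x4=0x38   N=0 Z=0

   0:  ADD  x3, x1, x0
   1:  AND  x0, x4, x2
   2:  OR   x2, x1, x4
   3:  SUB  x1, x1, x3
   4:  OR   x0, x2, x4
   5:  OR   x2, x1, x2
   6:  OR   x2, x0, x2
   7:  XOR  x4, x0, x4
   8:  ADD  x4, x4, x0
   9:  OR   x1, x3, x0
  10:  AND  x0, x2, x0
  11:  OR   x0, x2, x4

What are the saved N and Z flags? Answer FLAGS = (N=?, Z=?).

after  0: x0=0x5a x1=0x8a x2=0xfc x3=0xe4 x4=0x38  N=1 Z=0
after  1: x0=0x38 x1=0x8a x2=0xfc x3=0xe4 x4=0x38  N=0 Z=0
after  2: x0=0x38 x1=0x8a x2=0xba x3=0xe4 x4=0x38  N=1 Z=0
after  3: x0=0x38 x1=0xa6 x2=0xba x3=0xe4 x4=0x38  N=1 Z=0
after  4: x0=0xba x1=0xa6 x2=0xba x3=0xe4 x4=0x38  N=1 Z=0
after  5: x0=0xba x1=0xa6 x2=0xbe x3=0xe4 x4=0x38  N=1 Z=0
after  6: x0=0xba x1=0xa6 x2=0xbe x3=0xe4 x4=0x38  N=1 Z=0
after  7: x0=0xba x1=0xa6 x2=0xbe x3=0xe4 x4=0x82  N=1 Z=0
after  8: x0=0xba x1=0xa6 x2=0xbe x3=0xe4 x4=0x3c  N=0 Z=0
after  9: x0=0xba x1=0xfe x2=0xbe x3=0xe4 x4=0x3c  N=1 Z=0
-- IRQ taken; context saved, return-PC = 10 --

FLAGS = (N=1, Z=0)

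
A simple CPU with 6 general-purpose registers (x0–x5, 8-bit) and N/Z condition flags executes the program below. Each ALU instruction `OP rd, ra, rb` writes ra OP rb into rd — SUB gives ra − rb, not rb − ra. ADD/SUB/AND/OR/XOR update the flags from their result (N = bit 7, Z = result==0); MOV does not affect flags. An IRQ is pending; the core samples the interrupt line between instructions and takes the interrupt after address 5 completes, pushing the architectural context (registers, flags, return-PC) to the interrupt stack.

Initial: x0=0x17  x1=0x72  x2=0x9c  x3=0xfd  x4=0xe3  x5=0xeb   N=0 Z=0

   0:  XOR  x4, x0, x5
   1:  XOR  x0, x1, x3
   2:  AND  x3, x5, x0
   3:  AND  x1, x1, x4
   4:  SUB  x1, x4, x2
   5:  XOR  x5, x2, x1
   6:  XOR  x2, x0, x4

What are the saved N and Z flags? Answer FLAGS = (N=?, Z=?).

after  0: x0=0x17 x1=0x72 x2=0x9c x3=0xfd x4=0xfc x5=0xeb  N=1 Z=0
after  1: x0=0x8f x1=0x72 x2=0x9c x3=0xfd x4=0xfc x5=0xeb  N=1 Z=0
after  2: x0=0x8f x1=0x72 x2=0x9c x3=0x8b x4=0xfc x5=0xeb  N=1 Z=0
after  3: x0=0x8f x1=0x70 x2=0x9c x3=0x8b x4=0xfc x5=0xeb  N=0 Z=0
after  4: x0=0x8f x1=0x60 x2=0x9c x3=0x8b x4=0xfc x5=0xeb  N=0 Z=0
after  5: x0=0x8f x1=0x60 x2=0x9c x3=0x8b x4=0xfc x5=0xfc  N=1 Z=0
-- IRQ taken; context saved, return-PC = 6 --

FLAGS = (N=1, Z=0)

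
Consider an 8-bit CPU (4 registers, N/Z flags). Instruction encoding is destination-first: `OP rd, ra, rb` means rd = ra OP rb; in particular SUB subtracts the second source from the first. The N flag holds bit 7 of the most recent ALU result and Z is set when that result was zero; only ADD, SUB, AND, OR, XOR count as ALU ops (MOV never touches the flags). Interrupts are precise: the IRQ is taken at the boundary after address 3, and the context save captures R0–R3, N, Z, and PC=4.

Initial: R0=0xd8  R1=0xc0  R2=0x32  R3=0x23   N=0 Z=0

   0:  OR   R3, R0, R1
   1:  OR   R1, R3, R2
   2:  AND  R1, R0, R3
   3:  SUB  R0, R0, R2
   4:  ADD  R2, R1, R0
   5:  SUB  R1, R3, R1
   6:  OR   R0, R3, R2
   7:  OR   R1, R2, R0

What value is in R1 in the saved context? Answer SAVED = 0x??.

SAVED = 0xd8

after  0: R0=0xd8 R1=0xc0 R2=0x32 R3=0xd8  N=1 Z=0
after  1: R0=0xd8 R1=0xfa R2=0x32 R3=0xd8  N=1 Z=0
after  2: R0=0xd8 R1=0xd8 R2=0x32 R3=0xd8  N=1 Z=0
after  3: R0=0xa6 R1=0xd8 R2=0x32 R3=0xd8  N=1 Z=0
-- IRQ taken; context saved, return-PC = 4 --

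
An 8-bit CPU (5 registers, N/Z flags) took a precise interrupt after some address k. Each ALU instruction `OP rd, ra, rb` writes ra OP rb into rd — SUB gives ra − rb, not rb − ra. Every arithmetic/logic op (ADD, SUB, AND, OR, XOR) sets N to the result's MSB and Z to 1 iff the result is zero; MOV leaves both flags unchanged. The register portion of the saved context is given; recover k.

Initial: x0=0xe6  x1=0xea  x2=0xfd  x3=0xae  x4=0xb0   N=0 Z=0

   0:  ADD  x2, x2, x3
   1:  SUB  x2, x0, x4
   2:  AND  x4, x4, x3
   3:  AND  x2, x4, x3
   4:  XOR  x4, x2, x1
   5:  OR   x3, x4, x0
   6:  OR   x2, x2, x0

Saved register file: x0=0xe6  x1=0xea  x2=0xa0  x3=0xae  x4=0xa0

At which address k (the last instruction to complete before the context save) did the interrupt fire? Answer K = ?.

K = 3

after  0: x0=0xe6 x1=0xea x2=0xab x3=0xae x4=0xb0  N=1 Z=0
after  1: x0=0xe6 x1=0xea x2=0x36 x3=0xae x4=0xb0  N=0 Z=0
after  2: x0=0xe6 x1=0xea x2=0x36 x3=0xae x4=0xa0  N=1 Z=0
after  3: x0=0xe6 x1=0xea x2=0xa0 x3=0xae x4=0xa0  N=1 Z=0
-- IRQ taken; context saved, return-PC = 4 --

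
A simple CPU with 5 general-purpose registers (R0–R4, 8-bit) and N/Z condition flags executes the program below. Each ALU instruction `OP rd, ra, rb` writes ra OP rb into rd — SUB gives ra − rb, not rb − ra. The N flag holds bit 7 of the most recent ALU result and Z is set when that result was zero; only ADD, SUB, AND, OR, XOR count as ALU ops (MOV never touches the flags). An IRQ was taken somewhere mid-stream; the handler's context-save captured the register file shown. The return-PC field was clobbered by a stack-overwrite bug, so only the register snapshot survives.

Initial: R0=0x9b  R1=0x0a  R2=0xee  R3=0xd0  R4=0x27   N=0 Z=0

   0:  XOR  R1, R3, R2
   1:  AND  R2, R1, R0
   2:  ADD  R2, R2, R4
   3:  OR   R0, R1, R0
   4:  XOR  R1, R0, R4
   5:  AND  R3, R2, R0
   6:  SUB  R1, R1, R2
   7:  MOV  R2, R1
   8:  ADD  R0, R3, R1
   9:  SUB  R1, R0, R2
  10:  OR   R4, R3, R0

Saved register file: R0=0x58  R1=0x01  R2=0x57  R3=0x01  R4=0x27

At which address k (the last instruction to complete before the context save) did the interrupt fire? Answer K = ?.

K = 9

after  0: R0=0x9b R1=0x3e R2=0xee R3=0xd0 R4=0x27  N=0 Z=0
after  1: R0=0x9b R1=0x3e R2=0x1a R3=0xd0 R4=0x27  N=0 Z=0
after  2: R0=0x9b R1=0x3e R2=0x41 R3=0xd0 R4=0x27  N=0 Z=0
after  3: R0=0xbf R1=0x3e R2=0x41 R3=0xd0 R4=0x27  N=1 Z=0
after  4: R0=0xbf R1=0x98 R2=0x41 R3=0xd0 R4=0x27  N=1 Z=0
after  5: R0=0xbf R1=0x98 R2=0x41 R3=0x01 R4=0x27  N=0 Z=0
after  6: R0=0xbf R1=0x57 R2=0x41 R3=0x01 R4=0x27  N=0 Z=0
after  7: R0=0xbf R1=0x57 R2=0x57 R3=0x01 R4=0x27  N=0 Z=0
after  8: R0=0x58 R1=0x57 R2=0x57 R3=0x01 R4=0x27  N=0 Z=0
after  9: R0=0x58 R1=0x01 R2=0x57 R3=0x01 R4=0x27  N=0 Z=0
-- IRQ taken; context saved, return-PC = 10 --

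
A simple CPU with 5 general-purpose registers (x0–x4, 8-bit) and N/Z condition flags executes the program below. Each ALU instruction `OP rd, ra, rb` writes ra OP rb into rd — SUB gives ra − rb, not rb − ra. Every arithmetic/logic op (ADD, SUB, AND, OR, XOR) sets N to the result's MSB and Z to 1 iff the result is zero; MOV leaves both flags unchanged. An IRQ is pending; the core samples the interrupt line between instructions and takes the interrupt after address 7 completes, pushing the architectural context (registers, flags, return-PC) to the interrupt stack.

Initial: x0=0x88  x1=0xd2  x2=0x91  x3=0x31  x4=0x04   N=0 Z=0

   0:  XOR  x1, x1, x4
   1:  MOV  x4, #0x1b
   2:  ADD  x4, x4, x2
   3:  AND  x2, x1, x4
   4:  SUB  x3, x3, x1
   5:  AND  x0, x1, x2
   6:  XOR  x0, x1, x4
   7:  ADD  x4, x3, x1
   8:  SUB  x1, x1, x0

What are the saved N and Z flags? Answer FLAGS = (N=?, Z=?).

after  0: x0=0x88 x1=0xd6 x2=0x91 x3=0x31 x4=0x04  N=1 Z=0
after  1: x0=0x88 x1=0xd6 x2=0x91 x3=0x31 x4=0x1b  N=1 Z=0
after  2: x0=0x88 x1=0xd6 x2=0x91 x3=0x31 x4=0xac  N=1 Z=0
after  3: x0=0x88 x1=0xd6 x2=0x84 x3=0x31 x4=0xac  N=1 Z=0
after  4: x0=0x88 x1=0xd6 x2=0x84 x3=0x5b x4=0xac  N=0 Z=0
after  5: x0=0x84 x1=0xd6 x2=0x84 x3=0x5b x4=0xac  N=1 Z=0
after  6: x0=0x7a x1=0xd6 x2=0x84 x3=0x5b x4=0xac  N=0 Z=0
after  7: x0=0x7a x1=0xd6 x2=0x84 x3=0x5b x4=0x31  N=0 Z=0
-- IRQ taken; context saved, return-PC = 8 --

FLAGS = (N=0, Z=0)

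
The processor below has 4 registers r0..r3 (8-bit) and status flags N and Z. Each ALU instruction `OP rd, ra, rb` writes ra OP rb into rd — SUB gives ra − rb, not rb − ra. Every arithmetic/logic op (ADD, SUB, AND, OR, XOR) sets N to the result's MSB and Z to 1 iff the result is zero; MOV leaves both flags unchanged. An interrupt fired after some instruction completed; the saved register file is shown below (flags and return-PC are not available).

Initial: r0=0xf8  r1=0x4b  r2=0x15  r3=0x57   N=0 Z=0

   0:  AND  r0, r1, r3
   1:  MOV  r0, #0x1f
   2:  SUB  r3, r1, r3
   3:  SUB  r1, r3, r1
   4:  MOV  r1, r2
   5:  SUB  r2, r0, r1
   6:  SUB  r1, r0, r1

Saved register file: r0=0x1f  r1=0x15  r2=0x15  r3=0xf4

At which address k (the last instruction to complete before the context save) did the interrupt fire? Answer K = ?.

K = 4

after  0: r0=0x43 r1=0x4b r2=0x15 r3=0x57  N=0 Z=0
after  1: r0=0x1f r1=0x4b r2=0x15 r3=0x57  N=0 Z=0
after  2: r0=0x1f r1=0x4b r2=0x15 r3=0xf4  N=1 Z=0
after  3: r0=0x1f r1=0xa9 r2=0x15 r3=0xf4  N=1 Z=0
after  4: r0=0x1f r1=0x15 r2=0x15 r3=0xf4  N=1 Z=0
-- IRQ taken; context saved, return-PC = 5 --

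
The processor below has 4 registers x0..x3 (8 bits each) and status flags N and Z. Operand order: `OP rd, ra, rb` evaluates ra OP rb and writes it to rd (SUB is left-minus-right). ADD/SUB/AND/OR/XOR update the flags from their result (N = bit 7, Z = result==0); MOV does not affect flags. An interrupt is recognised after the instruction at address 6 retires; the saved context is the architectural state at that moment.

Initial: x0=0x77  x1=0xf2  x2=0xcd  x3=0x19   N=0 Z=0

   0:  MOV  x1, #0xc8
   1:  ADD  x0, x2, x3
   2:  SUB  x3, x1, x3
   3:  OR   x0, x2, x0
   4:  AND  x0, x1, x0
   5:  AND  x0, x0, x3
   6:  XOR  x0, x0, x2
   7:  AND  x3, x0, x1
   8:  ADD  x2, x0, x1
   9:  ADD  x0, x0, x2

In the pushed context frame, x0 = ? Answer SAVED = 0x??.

after  0: x0=0x77 x1=0xc8 x2=0xcd x3=0x19  N=0 Z=0
after  1: x0=0xe6 x1=0xc8 x2=0xcd x3=0x19  N=1 Z=0
after  2: x0=0xe6 x1=0xc8 x2=0xcd x3=0xaf  N=1 Z=0
after  3: x0=0xef x1=0xc8 x2=0xcd x3=0xaf  N=1 Z=0
after  4: x0=0xc8 x1=0xc8 x2=0xcd x3=0xaf  N=1 Z=0
after  5: x0=0x88 x1=0xc8 x2=0xcd x3=0xaf  N=1 Z=0
after  6: x0=0x45 x1=0xc8 x2=0xcd x3=0xaf  N=0 Z=0
-- IRQ taken; context saved, return-PC = 7 --

SAVED = 0x45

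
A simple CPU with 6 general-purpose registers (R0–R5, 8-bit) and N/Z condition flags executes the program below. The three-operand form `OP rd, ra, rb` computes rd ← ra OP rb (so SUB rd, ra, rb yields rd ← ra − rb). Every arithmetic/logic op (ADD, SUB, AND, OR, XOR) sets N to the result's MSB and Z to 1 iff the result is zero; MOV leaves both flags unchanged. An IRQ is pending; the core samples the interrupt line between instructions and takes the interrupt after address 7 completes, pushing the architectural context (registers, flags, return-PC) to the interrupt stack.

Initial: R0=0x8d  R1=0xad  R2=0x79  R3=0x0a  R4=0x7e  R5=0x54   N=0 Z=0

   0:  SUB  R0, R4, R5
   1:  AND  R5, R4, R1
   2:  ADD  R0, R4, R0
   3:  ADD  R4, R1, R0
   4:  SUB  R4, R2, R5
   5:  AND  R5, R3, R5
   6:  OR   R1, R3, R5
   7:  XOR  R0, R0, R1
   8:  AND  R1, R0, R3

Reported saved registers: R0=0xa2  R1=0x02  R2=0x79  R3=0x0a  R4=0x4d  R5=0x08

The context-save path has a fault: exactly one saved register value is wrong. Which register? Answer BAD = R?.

after  0: R0=0x2a R1=0xad R2=0x79 R3=0x0a R4=0x7e R5=0x54  N=0 Z=0
after  1: R0=0x2a R1=0xad R2=0x79 R3=0x0a R4=0x7e R5=0x2c  N=0 Z=0
after  2: R0=0xa8 R1=0xad R2=0x79 R3=0x0a R4=0x7e R5=0x2c  N=1 Z=0
after  3: R0=0xa8 R1=0xad R2=0x79 R3=0x0a R4=0x55 R5=0x2c  N=0 Z=0
after  4: R0=0xa8 R1=0xad R2=0x79 R3=0x0a R4=0x4d R5=0x2c  N=0 Z=0
after  5: R0=0xa8 R1=0xad R2=0x79 R3=0x0a R4=0x4d R5=0x08  N=0 Z=0
after  6: R0=0xa8 R1=0x0a R2=0x79 R3=0x0a R4=0x4d R5=0x08  N=0 Z=0
after  7: R0=0xa2 R1=0x0a R2=0x79 R3=0x0a R4=0x4d R5=0x08  N=1 Z=0
-- IRQ taken; context saved, return-PC = 8 --
mismatch: R1: reported 0x02 vs actual 0x0a

BAD = R1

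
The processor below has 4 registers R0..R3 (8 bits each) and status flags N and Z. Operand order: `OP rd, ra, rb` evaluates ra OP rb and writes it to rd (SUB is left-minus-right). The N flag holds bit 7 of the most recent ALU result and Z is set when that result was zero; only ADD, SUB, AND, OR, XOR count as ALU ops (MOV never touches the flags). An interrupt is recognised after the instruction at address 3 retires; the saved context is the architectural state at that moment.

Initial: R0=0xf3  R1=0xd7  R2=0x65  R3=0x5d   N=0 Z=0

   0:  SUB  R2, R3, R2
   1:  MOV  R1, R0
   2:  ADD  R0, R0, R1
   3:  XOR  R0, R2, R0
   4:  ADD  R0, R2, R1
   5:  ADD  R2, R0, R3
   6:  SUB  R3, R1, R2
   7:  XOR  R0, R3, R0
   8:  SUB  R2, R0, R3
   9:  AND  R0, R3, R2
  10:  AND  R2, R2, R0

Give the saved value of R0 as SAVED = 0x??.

after  0: R0=0xf3 R1=0xd7 R2=0xf8 R3=0x5d  N=1 Z=0
after  1: R0=0xf3 R1=0xf3 R2=0xf8 R3=0x5d  N=1 Z=0
after  2: R0=0xe6 R1=0xf3 R2=0xf8 R3=0x5d  N=1 Z=0
after  3: R0=0x1e R1=0xf3 R2=0xf8 R3=0x5d  N=0 Z=0
-- IRQ taken; context saved, return-PC = 4 --

SAVED = 0x1e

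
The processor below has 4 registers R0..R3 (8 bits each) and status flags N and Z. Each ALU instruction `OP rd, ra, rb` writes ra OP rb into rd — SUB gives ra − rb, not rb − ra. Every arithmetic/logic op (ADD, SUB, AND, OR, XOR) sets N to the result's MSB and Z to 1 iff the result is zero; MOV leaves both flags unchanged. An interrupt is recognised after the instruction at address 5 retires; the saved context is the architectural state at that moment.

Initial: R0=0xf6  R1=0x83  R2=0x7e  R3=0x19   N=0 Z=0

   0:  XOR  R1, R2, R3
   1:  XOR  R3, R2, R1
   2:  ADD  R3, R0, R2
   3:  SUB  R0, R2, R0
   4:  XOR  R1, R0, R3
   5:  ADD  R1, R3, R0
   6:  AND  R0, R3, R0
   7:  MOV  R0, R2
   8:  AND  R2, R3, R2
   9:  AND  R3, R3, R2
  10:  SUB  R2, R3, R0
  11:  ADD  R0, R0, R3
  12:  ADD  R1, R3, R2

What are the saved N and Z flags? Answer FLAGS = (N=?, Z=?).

after  0: R0=0xf6 R1=0x67 R2=0x7e R3=0x19  N=0 Z=0
after  1: R0=0xf6 R1=0x67 R2=0x7e R3=0x19  N=0 Z=0
after  2: R0=0xf6 R1=0x67 R2=0x7e R3=0x74  N=0 Z=0
after  3: R0=0x88 R1=0x67 R2=0x7e R3=0x74  N=1 Z=0
after  4: R0=0x88 R1=0xfc R2=0x7e R3=0x74  N=1 Z=0
after  5: R0=0x88 R1=0xfc R2=0x7e R3=0x74  N=1 Z=0
-- IRQ taken; context saved, return-PC = 6 --

FLAGS = (N=1, Z=0)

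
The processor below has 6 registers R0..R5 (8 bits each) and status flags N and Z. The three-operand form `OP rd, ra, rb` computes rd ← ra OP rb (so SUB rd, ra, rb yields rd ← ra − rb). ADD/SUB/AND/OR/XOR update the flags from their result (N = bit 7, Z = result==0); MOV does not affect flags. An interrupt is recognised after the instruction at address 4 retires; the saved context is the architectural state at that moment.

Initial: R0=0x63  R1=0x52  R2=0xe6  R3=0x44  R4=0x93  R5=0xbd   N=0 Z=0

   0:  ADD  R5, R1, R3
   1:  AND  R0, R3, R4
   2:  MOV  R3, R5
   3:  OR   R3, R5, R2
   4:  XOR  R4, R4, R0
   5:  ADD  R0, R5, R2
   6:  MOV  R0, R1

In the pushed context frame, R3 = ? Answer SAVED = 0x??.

after  0: R0=0x63 R1=0x52 R2=0xe6 R3=0x44 R4=0x93 R5=0x96  N=1 Z=0
after  1: R0=0x00 R1=0x52 R2=0xe6 R3=0x44 R4=0x93 R5=0x96  N=0 Z=1
after  2: R0=0x00 R1=0x52 R2=0xe6 R3=0x96 R4=0x93 R5=0x96  N=0 Z=1
after  3: R0=0x00 R1=0x52 R2=0xe6 R3=0xf6 R4=0x93 R5=0x96  N=1 Z=0
after  4: R0=0x00 R1=0x52 R2=0xe6 R3=0xf6 R4=0x93 R5=0x96  N=1 Z=0
-- IRQ taken; context saved, return-PC = 5 --

SAVED = 0xf6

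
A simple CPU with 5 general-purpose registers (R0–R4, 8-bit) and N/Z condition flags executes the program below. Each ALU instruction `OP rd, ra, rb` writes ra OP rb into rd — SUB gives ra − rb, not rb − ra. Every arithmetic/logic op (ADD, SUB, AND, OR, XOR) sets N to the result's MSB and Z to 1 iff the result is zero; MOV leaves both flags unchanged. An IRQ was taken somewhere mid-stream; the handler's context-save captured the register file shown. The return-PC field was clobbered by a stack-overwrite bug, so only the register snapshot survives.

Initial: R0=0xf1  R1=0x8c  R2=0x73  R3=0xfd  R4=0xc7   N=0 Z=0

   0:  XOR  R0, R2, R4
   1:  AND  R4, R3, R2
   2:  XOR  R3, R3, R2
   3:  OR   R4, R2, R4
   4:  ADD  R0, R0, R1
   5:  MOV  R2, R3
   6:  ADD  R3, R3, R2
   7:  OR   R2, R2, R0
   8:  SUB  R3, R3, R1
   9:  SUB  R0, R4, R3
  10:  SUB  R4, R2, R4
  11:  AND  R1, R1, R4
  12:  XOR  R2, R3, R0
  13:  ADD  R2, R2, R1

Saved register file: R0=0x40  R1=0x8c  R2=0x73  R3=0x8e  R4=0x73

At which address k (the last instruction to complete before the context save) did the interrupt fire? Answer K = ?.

K = 4

after  0: R0=0xb4 R1=0x8c R2=0x73 R3=0xfd R4=0xc7  N=1 Z=0
after  1: R0=0xb4 R1=0x8c R2=0x73 R3=0xfd R4=0x71  N=0 Z=0
after  2: R0=0xb4 R1=0x8c R2=0x73 R3=0x8e R4=0x71  N=1 Z=0
after  3: R0=0xb4 R1=0x8c R2=0x73 R3=0x8e R4=0x73  N=0 Z=0
after  4: R0=0x40 R1=0x8c R2=0x73 R3=0x8e R4=0x73  N=0 Z=0
-- IRQ taken; context saved, return-PC = 5 --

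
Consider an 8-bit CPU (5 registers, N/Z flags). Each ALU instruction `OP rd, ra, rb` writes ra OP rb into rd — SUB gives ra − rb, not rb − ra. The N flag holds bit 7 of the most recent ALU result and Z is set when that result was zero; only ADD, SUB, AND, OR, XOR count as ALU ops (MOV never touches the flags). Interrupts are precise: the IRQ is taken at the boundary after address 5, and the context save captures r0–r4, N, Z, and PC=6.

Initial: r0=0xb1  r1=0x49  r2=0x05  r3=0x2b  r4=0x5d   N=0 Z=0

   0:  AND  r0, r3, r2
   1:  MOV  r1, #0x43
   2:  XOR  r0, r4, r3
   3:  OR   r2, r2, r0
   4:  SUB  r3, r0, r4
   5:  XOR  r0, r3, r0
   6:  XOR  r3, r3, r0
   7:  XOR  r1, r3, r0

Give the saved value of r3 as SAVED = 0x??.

SAVED = 0x19

after  0: r0=0x01 r1=0x49 r2=0x05 r3=0x2b r4=0x5d  N=0 Z=0
after  1: r0=0x01 r1=0x43 r2=0x05 r3=0x2b r4=0x5d  N=0 Z=0
after  2: r0=0x76 r1=0x43 r2=0x05 r3=0x2b r4=0x5d  N=0 Z=0
after  3: r0=0x76 r1=0x43 r2=0x77 r3=0x2b r4=0x5d  N=0 Z=0
after  4: r0=0x76 r1=0x43 r2=0x77 r3=0x19 r4=0x5d  N=0 Z=0
after  5: r0=0x6f r1=0x43 r2=0x77 r3=0x19 r4=0x5d  N=0 Z=0
-- IRQ taken; context saved, return-PC = 6 --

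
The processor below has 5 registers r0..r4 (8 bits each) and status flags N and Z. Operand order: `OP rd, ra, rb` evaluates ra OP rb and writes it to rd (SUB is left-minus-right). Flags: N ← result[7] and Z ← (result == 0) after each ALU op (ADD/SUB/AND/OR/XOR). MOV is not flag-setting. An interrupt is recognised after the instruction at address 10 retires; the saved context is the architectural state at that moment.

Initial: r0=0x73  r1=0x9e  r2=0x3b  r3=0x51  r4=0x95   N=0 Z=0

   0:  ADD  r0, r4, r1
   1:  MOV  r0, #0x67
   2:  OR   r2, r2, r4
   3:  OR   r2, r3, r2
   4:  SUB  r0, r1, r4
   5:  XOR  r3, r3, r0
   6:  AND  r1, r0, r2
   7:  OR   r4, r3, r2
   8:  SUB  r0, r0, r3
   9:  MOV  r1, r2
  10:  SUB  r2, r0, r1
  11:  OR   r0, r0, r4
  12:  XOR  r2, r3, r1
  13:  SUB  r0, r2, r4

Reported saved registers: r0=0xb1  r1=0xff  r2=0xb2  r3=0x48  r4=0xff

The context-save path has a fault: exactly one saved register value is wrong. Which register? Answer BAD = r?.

BAD = r3

after  0: r0=0x33 r1=0x9e r2=0x3b r3=0x51 r4=0x95  N=0 Z=0
after  1: r0=0x67 r1=0x9e r2=0x3b r3=0x51 r4=0x95  N=0 Z=0
after  2: r0=0x67 r1=0x9e r2=0xbf r3=0x51 r4=0x95  N=1 Z=0
after  3: r0=0x67 r1=0x9e r2=0xff r3=0x51 r4=0x95  N=1 Z=0
after  4: r0=0x09 r1=0x9e r2=0xff r3=0x51 r4=0x95  N=0 Z=0
after  5: r0=0x09 r1=0x9e r2=0xff r3=0x58 r4=0x95  N=0 Z=0
after  6: r0=0x09 r1=0x09 r2=0xff r3=0x58 r4=0x95  N=0 Z=0
after  7: r0=0x09 r1=0x09 r2=0xff r3=0x58 r4=0xff  N=1 Z=0
after  8: r0=0xb1 r1=0x09 r2=0xff r3=0x58 r4=0xff  N=1 Z=0
after  9: r0=0xb1 r1=0xff r2=0xff r3=0x58 r4=0xff  N=1 Z=0
after 10: r0=0xb1 r1=0xff r2=0xb2 r3=0x58 r4=0xff  N=1 Z=0
-- IRQ taken; context saved, return-PC = 11 --
mismatch: r3: reported 0x48 vs actual 0x58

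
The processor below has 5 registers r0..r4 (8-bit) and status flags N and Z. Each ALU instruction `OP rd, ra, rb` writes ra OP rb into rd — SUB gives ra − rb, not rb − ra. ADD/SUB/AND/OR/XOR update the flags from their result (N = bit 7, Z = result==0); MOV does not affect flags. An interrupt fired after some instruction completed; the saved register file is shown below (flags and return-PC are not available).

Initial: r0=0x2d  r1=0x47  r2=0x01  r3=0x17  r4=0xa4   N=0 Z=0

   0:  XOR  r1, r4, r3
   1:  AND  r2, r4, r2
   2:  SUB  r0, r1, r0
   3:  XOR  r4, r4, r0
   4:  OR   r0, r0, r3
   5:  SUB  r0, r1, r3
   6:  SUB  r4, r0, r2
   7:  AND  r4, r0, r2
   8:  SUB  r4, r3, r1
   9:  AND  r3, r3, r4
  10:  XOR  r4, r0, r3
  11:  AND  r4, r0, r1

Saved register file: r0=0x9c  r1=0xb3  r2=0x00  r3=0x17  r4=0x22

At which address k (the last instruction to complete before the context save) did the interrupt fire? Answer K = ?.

after  0: r0=0x2d r1=0xb3 r2=0x01 r3=0x17 r4=0xa4  N=1 Z=0
after  1: r0=0x2d r1=0xb3 r2=0x00 r3=0x17 r4=0xa4  N=0 Z=1
after  2: r0=0x86 r1=0xb3 r2=0x00 r3=0x17 r4=0xa4  N=1 Z=0
after  3: r0=0x86 r1=0xb3 r2=0x00 r3=0x17 r4=0x22  N=0 Z=0
after  4: r0=0x97 r1=0xb3 r2=0x00 r3=0x17 r4=0x22  N=1 Z=0
after  5: r0=0x9c r1=0xb3 r2=0x00 r3=0x17 r4=0x22  N=1 Z=0
-- IRQ taken; context saved, return-PC = 6 --

K = 5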